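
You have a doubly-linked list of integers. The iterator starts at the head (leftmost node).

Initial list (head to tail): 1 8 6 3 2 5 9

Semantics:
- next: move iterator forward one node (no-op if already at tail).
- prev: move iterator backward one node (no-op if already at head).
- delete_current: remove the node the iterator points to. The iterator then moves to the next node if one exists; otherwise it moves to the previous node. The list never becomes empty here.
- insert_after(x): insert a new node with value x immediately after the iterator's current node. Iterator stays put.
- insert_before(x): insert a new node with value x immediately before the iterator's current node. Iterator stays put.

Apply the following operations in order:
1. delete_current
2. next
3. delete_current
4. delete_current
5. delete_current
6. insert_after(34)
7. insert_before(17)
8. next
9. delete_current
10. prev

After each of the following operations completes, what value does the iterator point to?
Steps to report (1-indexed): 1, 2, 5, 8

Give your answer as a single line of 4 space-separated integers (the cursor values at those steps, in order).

After 1 (delete_current): list=[8, 6, 3, 2, 5, 9] cursor@8
After 2 (next): list=[8, 6, 3, 2, 5, 9] cursor@6
After 3 (delete_current): list=[8, 3, 2, 5, 9] cursor@3
After 4 (delete_current): list=[8, 2, 5, 9] cursor@2
After 5 (delete_current): list=[8, 5, 9] cursor@5
After 6 (insert_after(34)): list=[8, 5, 34, 9] cursor@5
After 7 (insert_before(17)): list=[8, 17, 5, 34, 9] cursor@5
After 8 (next): list=[8, 17, 5, 34, 9] cursor@34
After 9 (delete_current): list=[8, 17, 5, 9] cursor@9
After 10 (prev): list=[8, 17, 5, 9] cursor@5

Answer: 8 6 5 34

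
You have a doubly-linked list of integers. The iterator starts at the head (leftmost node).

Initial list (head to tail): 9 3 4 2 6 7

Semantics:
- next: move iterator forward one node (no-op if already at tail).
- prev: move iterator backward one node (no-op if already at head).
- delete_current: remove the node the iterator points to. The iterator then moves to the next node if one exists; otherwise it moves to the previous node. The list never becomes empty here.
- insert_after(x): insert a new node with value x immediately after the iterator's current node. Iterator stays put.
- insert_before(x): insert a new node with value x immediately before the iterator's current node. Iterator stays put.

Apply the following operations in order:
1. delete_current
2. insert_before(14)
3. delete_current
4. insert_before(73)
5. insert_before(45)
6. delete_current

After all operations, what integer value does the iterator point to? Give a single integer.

After 1 (delete_current): list=[3, 4, 2, 6, 7] cursor@3
After 2 (insert_before(14)): list=[14, 3, 4, 2, 6, 7] cursor@3
After 3 (delete_current): list=[14, 4, 2, 6, 7] cursor@4
After 4 (insert_before(73)): list=[14, 73, 4, 2, 6, 7] cursor@4
After 5 (insert_before(45)): list=[14, 73, 45, 4, 2, 6, 7] cursor@4
After 6 (delete_current): list=[14, 73, 45, 2, 6, 7] cursor@2

Answer: 2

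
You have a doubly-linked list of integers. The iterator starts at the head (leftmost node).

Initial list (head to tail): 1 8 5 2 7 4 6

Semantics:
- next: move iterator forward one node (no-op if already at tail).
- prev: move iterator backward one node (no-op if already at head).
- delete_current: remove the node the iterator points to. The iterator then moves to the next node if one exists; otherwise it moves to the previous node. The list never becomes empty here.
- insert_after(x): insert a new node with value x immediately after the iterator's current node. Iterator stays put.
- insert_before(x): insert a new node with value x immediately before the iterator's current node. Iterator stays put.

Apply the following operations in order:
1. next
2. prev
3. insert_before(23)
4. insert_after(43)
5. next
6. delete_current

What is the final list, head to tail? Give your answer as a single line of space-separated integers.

Answer: 23 1 8 5 2 7 4 6

Derivation:
After 1 (next): list=[1, 8, 5, 2, 7, 4, 6] cursor@8
After 2 (prev): list=[1, 8, 5, 2, 7, 4, 6] cursor@1
After 3 (insert_before(23)): list=[23, 1, 8, 5, 2, 7, 4, 6] cursor@1
After 4 (insert_after(43)): list=[23, 1, 43, 8, 5, 2, 7, 4, 6] cursor@1
After 5 (next): list=[23, 1, 43, 8, 5, 2, 7, 4, 6] cursor@43
After 6 (delete_current): list=[23, 1, 8, 5, 2, 7, 4, 6] cursor@8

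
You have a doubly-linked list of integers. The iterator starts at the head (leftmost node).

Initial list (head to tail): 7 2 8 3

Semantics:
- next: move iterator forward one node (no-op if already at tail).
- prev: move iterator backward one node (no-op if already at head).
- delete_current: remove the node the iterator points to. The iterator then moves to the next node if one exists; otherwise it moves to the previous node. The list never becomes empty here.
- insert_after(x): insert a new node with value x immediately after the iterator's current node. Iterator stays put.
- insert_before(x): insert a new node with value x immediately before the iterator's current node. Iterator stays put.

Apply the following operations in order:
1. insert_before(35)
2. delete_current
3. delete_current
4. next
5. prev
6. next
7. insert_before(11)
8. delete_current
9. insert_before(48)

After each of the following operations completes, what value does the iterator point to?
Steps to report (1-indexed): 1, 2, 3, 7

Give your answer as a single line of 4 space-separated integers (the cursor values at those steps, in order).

After 1 (insert_before(35)): list=[35, 7, 2, 8, 3] cursor@7
After 2 (delete_current): list=[35, 2, 8, 3] cursor@2
After 3 (delete_current): list=[35, 8, 3] cursor@8
After 4 (next): list=[35, 8, 3] cursor@3
After 5 (prev): list=[35, 8, 3] cursor@8
After 6 (next): list=[35, 8, 3] cursor@3
After 7 (insert_before(11)): list=[35, 8, 11, 3] cursor@3
After 8 (delete_current): list=[35, 8, 11] cursor@11
After 9 (insert_before(48)): list=[35, 8, 48, 11] cursor@11

Answer: 7 2 8 3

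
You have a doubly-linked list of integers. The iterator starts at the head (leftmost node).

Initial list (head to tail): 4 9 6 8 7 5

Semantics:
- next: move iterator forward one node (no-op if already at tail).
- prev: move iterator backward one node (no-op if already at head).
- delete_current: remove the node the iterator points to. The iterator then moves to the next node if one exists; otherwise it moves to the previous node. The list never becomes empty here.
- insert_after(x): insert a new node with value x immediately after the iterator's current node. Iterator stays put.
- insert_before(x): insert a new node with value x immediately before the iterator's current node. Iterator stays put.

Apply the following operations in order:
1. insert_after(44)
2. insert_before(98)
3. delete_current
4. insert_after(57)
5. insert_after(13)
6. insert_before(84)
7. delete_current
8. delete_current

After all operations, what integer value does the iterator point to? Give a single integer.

Answer: 57

Derivation:
After 1 (insert_after(44)): list=[4, 44, 9, 6, 8, 7, 5] cursor@4
After 2 (insert_before(98)): list=[98, 4, 44, 9, 6, 8, 7, 5] cursor@4
After 3 (delete_current): list=[98, 44, 9, 6, 8, 7, 5] cursor@44
After 4 (insert_after(57)): list=[98, 44, 57, 9, 6, 8, 7, 5] cursor@44
After 5 (insert_after(13)): list=[98, 44, 13, 57, 9, 6, 8, 7, 5] cursor@44
After 6 (insert_before(84)): list=[98, 84, 44, 13, 57, 9, 6, 8, 7, 5] cursor@44
After 7 (delete_current): list=[98, 84, 13, 57, 9, 6, 8, 7, 5] cursor@13
After 8 (delete_current): list=[98, 84, 57, 9, 6, 8, 7, 5] cursor@57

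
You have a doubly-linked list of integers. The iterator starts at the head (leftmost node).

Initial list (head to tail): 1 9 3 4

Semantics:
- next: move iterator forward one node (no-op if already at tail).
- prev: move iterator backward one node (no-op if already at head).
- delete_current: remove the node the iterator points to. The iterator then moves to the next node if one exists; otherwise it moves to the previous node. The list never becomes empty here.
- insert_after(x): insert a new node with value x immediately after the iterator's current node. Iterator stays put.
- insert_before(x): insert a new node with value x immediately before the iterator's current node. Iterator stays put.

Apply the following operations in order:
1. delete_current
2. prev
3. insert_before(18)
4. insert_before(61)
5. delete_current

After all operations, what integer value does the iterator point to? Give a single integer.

After 1 (delete_current): list=[9, 3, 4] cursor@9
After 2 (prev): list=[9, 3, 4] cursor@9
After 3 (insert_before(18)): list=[18, 9, 3, 4] cursor@9
After 4 (insert_before(61)): list=[18, 61, 9, 3, 4] cursor@9
After 5 (delete_current): list=[18, 61, 3, 4] cursor@3

Answer: 3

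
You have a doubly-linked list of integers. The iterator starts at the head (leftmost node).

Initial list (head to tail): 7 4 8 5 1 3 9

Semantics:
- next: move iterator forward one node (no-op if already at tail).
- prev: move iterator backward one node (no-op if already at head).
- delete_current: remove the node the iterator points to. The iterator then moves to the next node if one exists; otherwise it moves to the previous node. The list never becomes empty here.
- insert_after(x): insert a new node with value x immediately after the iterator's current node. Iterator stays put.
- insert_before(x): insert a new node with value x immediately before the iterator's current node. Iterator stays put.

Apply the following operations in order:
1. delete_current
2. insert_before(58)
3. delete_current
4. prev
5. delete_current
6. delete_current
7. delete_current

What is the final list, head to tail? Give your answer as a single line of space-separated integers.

After 1 (delete_current): list=[4, 8, 5, 1, 3, 9] cursor@4
After 2 (insert_before(58)): list=[58, 4, 8, 5, 1, 3, 9] cursor@4
After 3 (delete_current): list=[58, 8, 5, 1, 3, 9] cursor@8
After 4 (prev): list=[58, 8, 5, 1, 3, 9] cursor@58
After 5 (delete_current): list=[8, 5, 1, 3, 9] cursor@8
After 6 (delete_current): list=[5, 1, 3, 9] cursor@5
After 7 (delete_current): list=[1, 3, 9] cursor@1

Answer: 1 3 9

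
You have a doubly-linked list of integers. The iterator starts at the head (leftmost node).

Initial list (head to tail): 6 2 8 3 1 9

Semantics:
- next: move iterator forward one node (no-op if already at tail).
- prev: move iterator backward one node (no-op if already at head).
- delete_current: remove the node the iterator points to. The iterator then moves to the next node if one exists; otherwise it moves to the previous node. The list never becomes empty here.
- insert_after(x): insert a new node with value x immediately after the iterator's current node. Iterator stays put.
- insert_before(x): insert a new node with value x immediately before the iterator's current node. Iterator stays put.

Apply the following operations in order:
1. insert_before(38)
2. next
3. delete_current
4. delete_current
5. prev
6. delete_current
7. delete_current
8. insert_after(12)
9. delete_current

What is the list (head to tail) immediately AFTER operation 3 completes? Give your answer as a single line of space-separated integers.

Answer: 38 6 8 3 1 9

Derivation:
After 1 (insert_before(38)): list=[38, 6, 2, 8, 3, 1, 9] cursor@6
After 2 (next): list=[38, 6, 2, 8, 3, 1, 9] cursor@2
After 3 (delete_current): list=[38, 6, 8, 3, 1, 9] cursor@8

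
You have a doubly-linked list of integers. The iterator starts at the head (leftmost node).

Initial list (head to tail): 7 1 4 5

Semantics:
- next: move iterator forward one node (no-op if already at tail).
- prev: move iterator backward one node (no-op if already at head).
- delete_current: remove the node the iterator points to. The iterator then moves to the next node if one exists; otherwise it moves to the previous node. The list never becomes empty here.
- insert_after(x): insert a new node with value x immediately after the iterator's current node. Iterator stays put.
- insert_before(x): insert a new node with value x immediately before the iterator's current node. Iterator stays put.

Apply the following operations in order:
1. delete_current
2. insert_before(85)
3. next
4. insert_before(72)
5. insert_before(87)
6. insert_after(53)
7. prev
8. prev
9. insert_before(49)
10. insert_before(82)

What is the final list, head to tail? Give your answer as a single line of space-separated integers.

After 1 (delete_current): list=[1, 4, 5] cursor@1
After 2 (insert_before(85)): list=[85, 1, 4, 5] cursor@1
After 3 (next): list=[85, 1, 4, 5] cursor@4
After 4 (insert_before(72)): list=[85, 1, 72, 4, 5] cursor@4
After 5 (insert_before(87)): list=[85, 1, 72, 87, 4, 5] cursor@4
After 6 (insert_after(53)): list=[85, 1, 72, 87, 4, 53, 5] cursor@4
After 7 (prev): list=[85, 1, 72, 87, 4, 53, 5] cursor@87
After 8 (prev): list=[85, 1, 72, 87, 4, 53, 5] cursor@72
After 9 (insert_before(49)): list=[85, 1, 49, 72, 87, 4, 53, 5] cursor@72
After 10 (insert_before(82)): list=[85, 1, 49, 82, 72, 87, 4, 53, 5] cursor@72

Answer: 85 1 49 82 72 87 4 53 5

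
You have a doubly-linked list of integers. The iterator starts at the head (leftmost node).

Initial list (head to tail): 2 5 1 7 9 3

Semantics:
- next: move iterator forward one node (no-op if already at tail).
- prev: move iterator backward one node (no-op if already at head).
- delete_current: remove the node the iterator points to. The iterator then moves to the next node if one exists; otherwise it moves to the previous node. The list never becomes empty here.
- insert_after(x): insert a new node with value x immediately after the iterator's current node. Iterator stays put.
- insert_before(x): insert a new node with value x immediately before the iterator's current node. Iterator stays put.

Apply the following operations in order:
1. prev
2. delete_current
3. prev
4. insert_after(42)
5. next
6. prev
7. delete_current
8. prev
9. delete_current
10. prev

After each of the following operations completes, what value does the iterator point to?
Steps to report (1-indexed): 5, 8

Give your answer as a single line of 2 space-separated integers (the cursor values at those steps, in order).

Answer: 42 42

Derivation:
After 1 (prev): list=[2, 5, 1, 7, 9, 3] cursor@2
After 2 (delete_current): list=[5, 1, 7, 9, 3] cursor@5
After 3 (prev): list=[5, 1, 7, 9, 3] cursor@5
After 4 (insert_after(42)): list=[5, 42, 1, 7, 9, 3] cursor@5
After 5 (next): list=[5, 42, 1, 7, 9, 3] cursor@42
After 6 (prev): list=[5, 42, 1, 7, 9, 3] cursor@5
After 7 (delete_current): list=[42, 1, 7, 9, 3] cursor@42
After 8 (prev): list=[42, 1, 7, 9, 3] cursor@42
After 9 (delete_current): list=[1, 7, 9, 3] cursor@1
After 10 (prev): list=[1, 7, 9, 3] cursor@1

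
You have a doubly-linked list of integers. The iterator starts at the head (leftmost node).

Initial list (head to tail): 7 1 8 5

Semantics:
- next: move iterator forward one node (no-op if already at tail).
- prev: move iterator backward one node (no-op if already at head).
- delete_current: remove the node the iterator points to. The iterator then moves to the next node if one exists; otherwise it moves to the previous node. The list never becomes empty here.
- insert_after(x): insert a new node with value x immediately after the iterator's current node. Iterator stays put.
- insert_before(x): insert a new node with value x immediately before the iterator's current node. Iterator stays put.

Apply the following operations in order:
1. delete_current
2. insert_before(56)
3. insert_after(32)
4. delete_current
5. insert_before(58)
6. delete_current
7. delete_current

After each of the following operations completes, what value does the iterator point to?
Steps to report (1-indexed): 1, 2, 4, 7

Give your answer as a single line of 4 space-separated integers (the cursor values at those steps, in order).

After 1 (delete_current): list=[1, 8, 5] cursor@1
After 2 (insert_before(56)): list=[56, 1, 8, 5] cursor@1
After 3 (insert_after(32)): list=[56, 1, 32, 8, 5] cursor@1
After 4 (delete_current): list=[56, 32, 8, 5] cursor@32
After 5 (insert_before(58)): list=[56, 58, 32, 8, 5] cursor@32
After 6 (delete_current): list=[56, 58, 8, 5] cursor@8
After 7 (delete_current): list=[56, 58, 5] cursor@5

Answer: 1 1 32 5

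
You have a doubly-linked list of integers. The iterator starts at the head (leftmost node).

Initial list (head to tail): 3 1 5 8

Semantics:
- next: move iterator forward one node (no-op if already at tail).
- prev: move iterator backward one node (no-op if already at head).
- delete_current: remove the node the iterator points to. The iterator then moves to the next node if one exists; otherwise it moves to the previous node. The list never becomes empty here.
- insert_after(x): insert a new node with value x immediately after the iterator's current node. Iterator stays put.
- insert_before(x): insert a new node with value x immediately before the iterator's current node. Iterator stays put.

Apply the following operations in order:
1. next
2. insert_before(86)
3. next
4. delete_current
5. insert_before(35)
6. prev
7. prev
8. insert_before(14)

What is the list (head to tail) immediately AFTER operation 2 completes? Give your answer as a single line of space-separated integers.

Answer: 3 86 1 5 8

Derivation:
After 1 (next): list=[3, 1, 5, 8] cursor@1
After 2 (insert_before(86)): list=[3, 86, 1, 5, 8] cursor@1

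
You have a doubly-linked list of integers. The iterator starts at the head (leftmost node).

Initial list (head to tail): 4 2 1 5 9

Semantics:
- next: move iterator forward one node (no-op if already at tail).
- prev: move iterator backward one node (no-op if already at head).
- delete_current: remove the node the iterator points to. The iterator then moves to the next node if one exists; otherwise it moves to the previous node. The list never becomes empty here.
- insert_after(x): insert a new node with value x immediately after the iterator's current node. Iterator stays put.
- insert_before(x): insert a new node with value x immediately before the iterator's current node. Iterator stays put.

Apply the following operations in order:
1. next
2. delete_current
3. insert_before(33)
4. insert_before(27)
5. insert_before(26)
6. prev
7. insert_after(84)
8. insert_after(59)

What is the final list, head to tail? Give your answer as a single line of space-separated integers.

After 1 (next): list=[4, 2, 1, 5, 9] cursor@2
After 2 (delete_current): list=[4, 1, 5, 9] cursor@1
After 3 (insert_before(33)): list=[4, 33, 1, 5, 9] cursor@1
After 4 (insert_before(27)): list=[4, 33, 27, 1, 5, 9] cursor@1
After 5 (insert_before(26)): list=[4, 33, 27, 26, 1, 5, 9] cursor@1
After 6 (prev): list=[4, 33, 27, 26, 1, 5, 9] cursor@26
After 7 (insert_after(84)): list=[4, 33, 27, 26, 84, 1, 5, 9] cursor@26
After 8 (insert_after(59)): list=[4, 33, 27, 26, 59, 84, 1, 5, 9] cursor@26

Answer: 4 33 27 26 59 84 1 5 9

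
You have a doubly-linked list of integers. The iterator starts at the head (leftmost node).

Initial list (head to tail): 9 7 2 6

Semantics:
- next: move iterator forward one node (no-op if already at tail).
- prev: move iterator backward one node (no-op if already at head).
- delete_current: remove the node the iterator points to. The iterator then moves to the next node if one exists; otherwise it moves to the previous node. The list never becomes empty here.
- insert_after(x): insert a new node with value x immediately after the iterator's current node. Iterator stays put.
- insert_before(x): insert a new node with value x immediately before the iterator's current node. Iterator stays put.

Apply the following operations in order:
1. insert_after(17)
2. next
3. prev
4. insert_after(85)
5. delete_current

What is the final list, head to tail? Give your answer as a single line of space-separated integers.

After 1 (insert_after(17)): list=[9, 17, 7, 2, 6] cursor@9
After 2 (next): list=[9, 17, 7, 2, 6] cursor@17
After 3 (prev): list=[9, 17, 7, 2, 6] cursor@9
After 4 (insert_after(85)): list=[9, 85, 17, 7, 2, 6] cursor@9
After 5 (delete_current): list=[85, 17, 7, 2, 6] cursor@85

Answer: 85 17 7 2 6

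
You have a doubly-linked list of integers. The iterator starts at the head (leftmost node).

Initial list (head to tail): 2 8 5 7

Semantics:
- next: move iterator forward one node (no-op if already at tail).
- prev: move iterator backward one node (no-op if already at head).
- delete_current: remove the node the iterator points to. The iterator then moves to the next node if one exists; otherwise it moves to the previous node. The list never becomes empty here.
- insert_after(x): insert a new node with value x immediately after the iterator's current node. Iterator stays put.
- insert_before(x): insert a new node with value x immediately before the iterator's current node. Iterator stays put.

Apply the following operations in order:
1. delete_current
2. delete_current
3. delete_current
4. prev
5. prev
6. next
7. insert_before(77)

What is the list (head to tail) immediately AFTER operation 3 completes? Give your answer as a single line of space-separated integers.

After 1 (delete_current): list=[8, 5, 7] cursor@8
After 2 (delete_current): list=[5, 7] cursor@5
After 3 (delete_current): list=[7] cursor@7

Answer: 7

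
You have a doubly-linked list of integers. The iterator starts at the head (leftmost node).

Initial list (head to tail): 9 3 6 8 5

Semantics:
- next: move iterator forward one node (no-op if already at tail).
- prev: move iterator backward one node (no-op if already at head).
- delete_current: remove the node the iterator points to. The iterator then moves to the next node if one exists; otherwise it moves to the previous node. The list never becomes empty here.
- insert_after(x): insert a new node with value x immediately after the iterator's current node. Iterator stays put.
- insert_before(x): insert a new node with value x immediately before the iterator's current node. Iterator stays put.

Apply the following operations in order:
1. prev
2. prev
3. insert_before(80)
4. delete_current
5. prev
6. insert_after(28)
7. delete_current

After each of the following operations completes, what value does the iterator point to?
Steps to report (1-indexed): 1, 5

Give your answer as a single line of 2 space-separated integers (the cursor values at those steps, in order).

Answer: 9 80

Derivation:
After 1 (prev): list=[9, 3, 6, 8, 5] cursor@9
After 2 (prev): list=[9, 3, 6, 8, 5] cursor@9
After 3 (insert_before(80)): list=[80, 9, 3, 6, 8, 5] cursor@9
After 4 (delete_current): list=[80, 3, 6, 8, 5] cursor@3
After 5 (prev): list=[80, 3, 6, 8, 5] cursor@80
After 6 (insert_after(28)): list=[80, 28, 3, 6, 8, 5] cursor@80
After 7 (delete_current): list=[28, 3, 6, 8, 5] cursor@28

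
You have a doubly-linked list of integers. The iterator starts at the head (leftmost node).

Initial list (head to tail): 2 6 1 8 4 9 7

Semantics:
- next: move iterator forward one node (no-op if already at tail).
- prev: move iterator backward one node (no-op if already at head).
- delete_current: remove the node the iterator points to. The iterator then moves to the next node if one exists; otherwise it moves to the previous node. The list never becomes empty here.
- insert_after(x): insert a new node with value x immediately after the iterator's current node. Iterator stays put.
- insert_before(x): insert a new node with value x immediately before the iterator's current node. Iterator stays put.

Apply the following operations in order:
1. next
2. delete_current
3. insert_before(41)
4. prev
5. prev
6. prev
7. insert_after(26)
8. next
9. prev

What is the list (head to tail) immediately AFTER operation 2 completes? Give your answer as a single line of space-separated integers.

After 1 (next): list=[2, 6, 1, 8, 4, 9, 7] cursor@6
After 2 (delete_current): list=[2, 1, 8, 4, 9, 7] cursor@1

Answer: 2 1 8 4 9 7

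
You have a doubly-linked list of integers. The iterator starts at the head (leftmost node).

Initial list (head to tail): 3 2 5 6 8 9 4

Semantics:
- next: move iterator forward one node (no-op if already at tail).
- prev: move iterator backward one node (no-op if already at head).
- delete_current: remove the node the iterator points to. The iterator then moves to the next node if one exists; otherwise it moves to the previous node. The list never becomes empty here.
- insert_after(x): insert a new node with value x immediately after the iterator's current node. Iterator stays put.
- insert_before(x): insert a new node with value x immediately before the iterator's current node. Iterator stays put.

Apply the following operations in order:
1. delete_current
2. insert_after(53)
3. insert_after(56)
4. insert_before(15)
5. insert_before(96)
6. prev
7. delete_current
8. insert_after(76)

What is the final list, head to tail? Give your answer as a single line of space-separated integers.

Answer: 15 2 76 56 53 5 6 8 9 4

Derivation:
After 1 (delete_current): list=[2, 5, 6, 8, 9, 4] cursor@2
After 2 (insert_after(53)): list=[2, 53, 5, 6, 8, 9, 4] cursor@2
After 3 (insert_after(56)): list=[2, 56, 53, 5, 6, 8, 9, 4] cursor@2
After 4 (insert_before(15)): list=[15, 2, 56, 53, 5, 6, 8, 9, 4] cursor@2
After 5 (insert_before(96)): list=[15, 96, 2, 56, 53, 5, 6, 8, 9, 4] cursor@2
After 6 (prev): list=[15, 96, 2, 56, 53, 5, 6, 8, 9, 4] cursor@96
After 7 (delete_current): list=[15, 2, 56, 53, 5, 6, 8, 9, 4] cursor@2
After 8 (insert_after(76)): list=[15, 2, 76, 56, 53, 5, 6, 8, 9, 4] cursor@2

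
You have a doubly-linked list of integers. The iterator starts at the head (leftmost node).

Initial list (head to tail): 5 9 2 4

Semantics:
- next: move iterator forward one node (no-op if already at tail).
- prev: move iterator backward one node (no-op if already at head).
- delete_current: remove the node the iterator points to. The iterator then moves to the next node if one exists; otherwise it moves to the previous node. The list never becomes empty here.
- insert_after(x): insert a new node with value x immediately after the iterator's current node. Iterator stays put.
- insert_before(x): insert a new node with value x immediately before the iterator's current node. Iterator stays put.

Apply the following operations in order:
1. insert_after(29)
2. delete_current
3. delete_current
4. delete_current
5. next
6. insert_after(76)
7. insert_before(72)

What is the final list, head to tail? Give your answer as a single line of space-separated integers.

After 1 (insert_after(29)): list=[5, 29, 9, 2, 4] cursor@5
After 2 (delete_current): list=[29, 9, 2, 4] cursor@29
After 3 (delete_current): list=[9, 2, 4] cursor@9
After 4 (delete_current): list=[2, 4] cursor@2
After 5 (next): list=[2, 4] cursor@4
After 6 (insert_after(76)): list=[2, 4, 76] cursor@4
After 7 (insert_before(72)): list=[2, 72, 4, 76] cursor@4

Answer: 2 72 4 76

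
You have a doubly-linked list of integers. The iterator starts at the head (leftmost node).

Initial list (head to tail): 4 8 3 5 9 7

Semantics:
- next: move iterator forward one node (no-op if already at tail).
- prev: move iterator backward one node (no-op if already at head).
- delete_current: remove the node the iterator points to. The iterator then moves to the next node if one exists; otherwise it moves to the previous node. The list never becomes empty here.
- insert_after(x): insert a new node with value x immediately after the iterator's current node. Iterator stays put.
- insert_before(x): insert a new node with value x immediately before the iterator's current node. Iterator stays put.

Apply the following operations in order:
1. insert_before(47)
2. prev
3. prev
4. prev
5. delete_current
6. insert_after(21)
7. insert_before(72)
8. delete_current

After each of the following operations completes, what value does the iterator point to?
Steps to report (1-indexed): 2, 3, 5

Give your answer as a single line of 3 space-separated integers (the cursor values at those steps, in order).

After 1 (insert_before(47)): list=[47, 4, 8, 3, 5, 9, 7] cursor@4
After 2 (prev): list=[47, 4, 8, 3, 5, 9, 7] cursor@47
After 3 (prev): list=[47, 4, 8, 3, 5, 9, 7] cursor@47
After 4 (prev): list=[47, 4, 8, 3, 5, 9, 7] cursor@47
After 5 (delete_current): list=[4, 8, 3, 5, 9, 7] cursor@4
After 6 (insert_after(21)): list=[4, 21, 8, 3, 5, 9, 7] cursor@4
After 7 (insert_before(72)): list=[72, 4, 21, 8, 3, 5, 9, 7] cursor@4
After 8 (delete_current): list=[72, 21, 8, 3, 5, 9, 7] cursor@21

Answer: 47 47 4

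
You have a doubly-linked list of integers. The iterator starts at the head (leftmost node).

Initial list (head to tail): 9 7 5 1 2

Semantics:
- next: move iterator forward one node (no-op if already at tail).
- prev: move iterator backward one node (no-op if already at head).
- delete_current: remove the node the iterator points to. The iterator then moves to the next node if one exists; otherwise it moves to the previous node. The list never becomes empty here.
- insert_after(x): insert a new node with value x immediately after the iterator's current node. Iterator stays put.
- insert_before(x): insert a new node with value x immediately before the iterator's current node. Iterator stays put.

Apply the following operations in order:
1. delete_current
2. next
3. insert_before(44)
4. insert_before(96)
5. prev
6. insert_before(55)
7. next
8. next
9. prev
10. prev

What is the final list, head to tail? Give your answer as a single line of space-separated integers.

Answer: 7 44 55 96 5 1 2

Derivation:
After 1 (delete_current): list=[7, 5, 1, 2] cursor@7
After 2 (next): list=[7, 5, 1, 2] cursor@5
After 3 (insert_before(44)): list=[7, 44, 5, 1, 2] cursor@5
After 4 (insert_before(96)): list=[7, 44, 96, 5, 1, 2] cursor@5
After 5 (prev): list=[7, 44, 96, 5, 1, 2] cursor@96
After 6 (insert_before(55)): list=[7, 44, 55, 96, 5, 1, 2] cursor@96
After 7 (next): list=[7, 44, 55, 96, 5, 1, 2] cursor@5
After 8 (next): list=[7, 44, 55, 96, 5, 1, 2] cursor@1
After 9 (prev): list=[7, 44, 55, 96, 5, 1, 2] cursor@5
After 10 (prev): list=[7, 44, 55, 96, 5, 1, 2] cursor@96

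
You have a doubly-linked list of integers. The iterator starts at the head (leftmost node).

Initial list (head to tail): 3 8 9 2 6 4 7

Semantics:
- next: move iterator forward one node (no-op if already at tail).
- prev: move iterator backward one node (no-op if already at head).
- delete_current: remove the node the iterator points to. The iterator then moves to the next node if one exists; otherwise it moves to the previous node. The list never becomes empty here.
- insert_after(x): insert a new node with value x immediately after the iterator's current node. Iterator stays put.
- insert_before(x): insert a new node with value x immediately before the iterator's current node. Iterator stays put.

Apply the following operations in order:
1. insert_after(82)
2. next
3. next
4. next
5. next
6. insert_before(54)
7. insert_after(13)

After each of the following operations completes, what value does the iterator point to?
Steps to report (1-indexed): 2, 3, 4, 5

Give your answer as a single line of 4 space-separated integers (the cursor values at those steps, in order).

After 1 (insert_after(82)): list=[3, 82, 8, 9, 2, 6, 4, 7] cursor@3
After 2 (next): list=[3, 82, 8, 9, 2, 6, 4, 7] cursor@82
After 3 (next): list=[3, 82, 8, 9, 2, 6, 4, 7] cursor@8
After 4 (next): list=[3, 82, 8, 9, 2, 6, 4, 7] cursor@9
After 5 (next): list=[3, 82, 8, 9, 2, 6, 4, 7] cursor@2
After 6 (insert_before(54)): list=[3, 82, 8, 9, 54, 2, 6, 4, 7] cursor@2
After 7 (insert_after(13)): list=[3, 82, 8, 9, 54, 2, 13, 6, 4, 7] cursor@2

Answer: 82 8 9 2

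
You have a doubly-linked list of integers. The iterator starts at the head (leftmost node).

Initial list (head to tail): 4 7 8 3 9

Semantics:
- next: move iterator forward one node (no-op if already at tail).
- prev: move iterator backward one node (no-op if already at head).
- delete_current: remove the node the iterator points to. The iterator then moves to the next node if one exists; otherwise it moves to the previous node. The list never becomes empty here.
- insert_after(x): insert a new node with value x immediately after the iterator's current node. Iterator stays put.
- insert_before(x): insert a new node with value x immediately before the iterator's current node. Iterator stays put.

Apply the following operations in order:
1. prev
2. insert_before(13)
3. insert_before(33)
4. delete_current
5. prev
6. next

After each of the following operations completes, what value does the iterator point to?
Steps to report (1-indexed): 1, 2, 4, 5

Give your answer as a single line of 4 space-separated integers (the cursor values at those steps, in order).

After 1 (prev): list=[4, 7, 8, 3, 9] cursor@4
After 2 (insert_before(13)): list=[13, 4, 7, 8, 3, 9] cursor@4
After 3 (insert_before(33)): list=[13, 33, 4, 7, 8, 3, 9] cursor@4
After 4 (delete_current): list=[13, 33, 7, 8, 3, 9] cursor@7
After 5 (prev): list=[13, 33, 7, 8, 3, 9] cursor@33
After 6 (next): list=[13, 33, 7, 8, 3, 9] cursor@7

Answer: 4 4 7 33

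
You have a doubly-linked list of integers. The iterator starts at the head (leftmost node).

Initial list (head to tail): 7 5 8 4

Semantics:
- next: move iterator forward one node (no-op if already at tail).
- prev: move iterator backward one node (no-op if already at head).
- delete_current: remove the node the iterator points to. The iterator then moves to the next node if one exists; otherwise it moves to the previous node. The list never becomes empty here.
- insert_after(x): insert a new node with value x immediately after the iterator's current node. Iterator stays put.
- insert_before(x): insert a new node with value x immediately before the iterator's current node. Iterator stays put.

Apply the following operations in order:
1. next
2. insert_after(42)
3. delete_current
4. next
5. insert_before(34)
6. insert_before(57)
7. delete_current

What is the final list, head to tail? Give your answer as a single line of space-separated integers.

Answer: 7 42 34 57 4

Derivation:
After 1 (next): list=[7, 5, 8, 4] cursor@5
After 2 (insert_after(42)): list=[7, 5, 42, 8, 4] cursor@5
After 3 (delete_current): list=[7, 42, 8, 4] cursor@42
After 4 (next): list=[7, 42, 8, 4] cursor@8
After 5 (insert_before(34)): list=[7, 42, 34, 8, 4] cursor@8
After 6 (insert_before(57)): list=[7, 42, 34, 57, 8, 4] cursor@8
After 7 (delete_current): list=[7, 42, 34, 57, 4] cursor@4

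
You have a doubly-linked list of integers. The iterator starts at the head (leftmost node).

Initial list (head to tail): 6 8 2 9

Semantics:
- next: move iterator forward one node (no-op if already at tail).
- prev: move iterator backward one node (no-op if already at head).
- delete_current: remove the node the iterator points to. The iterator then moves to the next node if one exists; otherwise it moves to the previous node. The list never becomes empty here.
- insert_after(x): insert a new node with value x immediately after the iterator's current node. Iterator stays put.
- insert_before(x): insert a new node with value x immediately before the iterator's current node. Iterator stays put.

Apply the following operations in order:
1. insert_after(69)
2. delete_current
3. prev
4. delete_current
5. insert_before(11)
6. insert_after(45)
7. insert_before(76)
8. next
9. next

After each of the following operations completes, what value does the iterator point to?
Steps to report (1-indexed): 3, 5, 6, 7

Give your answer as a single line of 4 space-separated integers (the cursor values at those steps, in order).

Answer: 69 8 8 8

Derivation:
After 1 (insert_after(69)): list=[6, 69, 8, 2, 9] cursor@6
After 2 (delete_current): list=[69, 8, 2, 9] cursor@69
After 3 (prev): list=[69, 8, 2, 9] cursor@69
After 4 (delete_current): list=[8, 2, 9] cursor@8
After 5 (insert_before(11)): list=[11, 8, 2, 9] cursor@8
After 6 (insert_after(45)): list=[11, 8, 45, 2, 9] cursor@8
After 7 (insert_before(76)): list=[11, 76, 8, 45, 2, 9] cursor@8
After 8 (next): list=[11, 76, 8, 45, 2, 9] cursor@45
After 9 (next): list=[11, 76, 8, 45, 2, 9] cursor@2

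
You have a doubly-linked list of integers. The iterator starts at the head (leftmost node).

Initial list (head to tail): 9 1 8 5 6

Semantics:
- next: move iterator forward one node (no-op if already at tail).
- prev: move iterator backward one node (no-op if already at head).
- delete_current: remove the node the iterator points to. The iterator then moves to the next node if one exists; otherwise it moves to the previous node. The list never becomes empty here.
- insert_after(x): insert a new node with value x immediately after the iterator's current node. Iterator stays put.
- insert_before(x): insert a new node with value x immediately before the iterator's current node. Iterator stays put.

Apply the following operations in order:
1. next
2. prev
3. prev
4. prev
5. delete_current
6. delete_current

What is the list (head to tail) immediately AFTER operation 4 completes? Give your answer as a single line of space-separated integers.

Answer: 9 1 8 5 6

Derivation:
After 1 (next): list=[9, 1, 8, 5, 6] cursor@1
After 2 (prev): list=[9, 1, 8, 5, 6] cursor@9
After 3 (prev): list=[9, 1, 8, 5, 6] cursor@9
After 4 (prev): list=[9, 1, 8, 5, 6] cursor@9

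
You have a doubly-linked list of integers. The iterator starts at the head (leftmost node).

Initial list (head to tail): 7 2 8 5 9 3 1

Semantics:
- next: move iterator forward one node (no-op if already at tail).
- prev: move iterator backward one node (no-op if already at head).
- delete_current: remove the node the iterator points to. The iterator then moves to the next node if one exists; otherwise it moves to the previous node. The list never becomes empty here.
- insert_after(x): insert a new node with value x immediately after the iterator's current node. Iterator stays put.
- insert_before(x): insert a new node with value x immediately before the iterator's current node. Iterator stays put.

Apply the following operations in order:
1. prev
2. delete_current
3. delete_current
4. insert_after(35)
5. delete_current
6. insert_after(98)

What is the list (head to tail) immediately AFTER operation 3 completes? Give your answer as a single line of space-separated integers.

After 1 (prev): list=[7, 2, 8, 5, 9, 3, 1] cursor@7
After 2 (delete_current): list=[2, 8, 5, 9, 3, 1] cursor@2
After 3 (delete_current): list=[8, 5, 9, 3, 1] cursor@8

Answer: 8 5 9 3 1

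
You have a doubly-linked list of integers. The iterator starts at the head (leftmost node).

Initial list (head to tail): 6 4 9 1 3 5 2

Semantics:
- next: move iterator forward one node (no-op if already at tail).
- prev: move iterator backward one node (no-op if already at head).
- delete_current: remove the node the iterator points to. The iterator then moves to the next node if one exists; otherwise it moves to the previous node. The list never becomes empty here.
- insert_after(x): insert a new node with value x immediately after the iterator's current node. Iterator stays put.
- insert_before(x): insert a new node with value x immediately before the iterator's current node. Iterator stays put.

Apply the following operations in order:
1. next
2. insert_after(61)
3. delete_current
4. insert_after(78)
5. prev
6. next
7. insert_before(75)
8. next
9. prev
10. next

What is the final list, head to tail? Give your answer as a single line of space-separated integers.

Answer: 6 75 61 78 9 1 3 5 2

Derivation:
After 1 (next): list=[6, 4, 9, 1, 3, 5, 2] cursor@4
After 2 (insert_after(61)): list=[6, 4, 61, 9, 1, 3, 5, 2] cursor@4
After 3 (delete_current): list=[6, 61, 9, 1, 3, 5, 2] cursor@61
After 4 (insert_after(78)): list=[6, 61, 78, 9, 1, 3, 5, 2] cursor@61
After 5 (prev): list=[6, 61, 78, 9, 1, 3, 5, 2] cursor@6
After 6 (next): list=[6, 61, 78, 9, 1, 3, 5, 2] cursor@61
After 7 (insert_before(75)): list=[6, 75, 61, 78, 9, 1, 3, 5, 2] cursor@61
After 8 (next): list=[6, 75, 61, 78, 9, 1, 3, 5, 2] cursor@78
After 9 (prev): list=[6, 75, 61, 78, 9, 1, 3, 5, 2] cursor@61
After 10 (next): list=[6, 75, 61, 78, 9, 1, 3, 5, 2] cursor@78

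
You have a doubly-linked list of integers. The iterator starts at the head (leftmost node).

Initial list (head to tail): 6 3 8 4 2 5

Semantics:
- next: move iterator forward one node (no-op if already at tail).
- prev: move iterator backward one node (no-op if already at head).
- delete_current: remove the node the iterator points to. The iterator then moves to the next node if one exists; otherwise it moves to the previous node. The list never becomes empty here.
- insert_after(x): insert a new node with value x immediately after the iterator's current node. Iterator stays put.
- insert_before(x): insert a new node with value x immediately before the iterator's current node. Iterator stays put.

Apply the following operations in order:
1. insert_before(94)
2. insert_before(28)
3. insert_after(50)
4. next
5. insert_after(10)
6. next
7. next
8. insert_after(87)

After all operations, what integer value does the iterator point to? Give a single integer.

After 1 (insert_before(94)): list=[94, 6, 3, 8, 4, 2, 5] cursor@6
After 2 (insert_before(28)): list=[94, 28, 6, 3, 8, 4, 2, 5] cursor@6
After 3 (insert_after(50)): list=[94, 28, 6, 50, 3, 8, 4, 2, 5] cursor@6
After 4 (next): list=[94, 28, 6, 50, 3, 8, 4, 2, 5] cursor@50
After 5 (insert_after(10)): list=[94, 28, 6, 50, 10, 3, 8, 4, 2, 5] cursor@50
After 6 (next): list=[94, 28, 6, 50, 10, 3, 8, 4, 2, 5] cursor@10
After 7 (next): list=[94, 28, 6, 50, 10, 3, 8, 4, 2, 5] cursor@3
After 8 (insert_after(87)): list=[94, 28, 6, 50, 10, 3, 87, 8, 4, 2, 5] cursor@3

Answer: 3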